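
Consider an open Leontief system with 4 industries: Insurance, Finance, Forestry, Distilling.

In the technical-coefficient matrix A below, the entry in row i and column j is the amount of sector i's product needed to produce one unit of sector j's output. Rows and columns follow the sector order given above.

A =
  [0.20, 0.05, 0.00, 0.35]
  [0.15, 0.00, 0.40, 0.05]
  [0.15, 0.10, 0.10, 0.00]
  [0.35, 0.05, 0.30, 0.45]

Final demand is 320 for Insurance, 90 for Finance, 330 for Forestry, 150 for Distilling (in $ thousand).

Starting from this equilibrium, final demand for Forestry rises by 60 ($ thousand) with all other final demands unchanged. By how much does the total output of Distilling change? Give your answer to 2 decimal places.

I − A =
  [   0.80    -0.05     0.00    -0.35]
  [  -0.15     1.00    -0.40    -0.05]
  [  -0.15    -0.10     0.90     0.00]
  [  -0.35    -0.05    -0.30     0.55]
Compute the cofactors C_ij = (−1)^(i+j)·(3×3 minor ij) of I−A; the adjugate is their transpose:
adj(I−A) = Cᵀ =
  [ 0.469250   0.051000   0.123750   0.303250]
  [ 0.125250   0.270000   0.154750   0.104250]
  [ 0.092125   0.038500   0.307875   0.062125]
  [ 0.360250   0.078000   0.260750   0.678250]
det(I−A) = Σ_j (I−A)_1j·C_1j = (0.80)(0.469250) + (-0.05)(0.125250) + (0.00)(0.092125) + (-0.35)(0.360250) = 0.24305
(I − A)⁻¹ = adj(I−A) / det(I−A) ≈
  [   1.9307     0.2098     0.5092     1.2477]
  [   0.5153     1.1109     0.6367     0.4289]
  [   0.3790     0.1584     1.2667     0.2556]
  [   1.4822     0.3209     1.0728     2.7906]
Δx = (I − A)⁻¹ Δd with Δd having +60 in the Forestry component and 0 elsewhere.
So Δx_4 = L_43 · (+60), where L_43 = adj(I−A)_43 / det(I−A) = 0.260750 / 0.24305.
Δx_4 = 0.260750 × (+60) / 0.24305 = 15.645 / 0.24305 ≈ 64.37.

Δx_4 = 64.37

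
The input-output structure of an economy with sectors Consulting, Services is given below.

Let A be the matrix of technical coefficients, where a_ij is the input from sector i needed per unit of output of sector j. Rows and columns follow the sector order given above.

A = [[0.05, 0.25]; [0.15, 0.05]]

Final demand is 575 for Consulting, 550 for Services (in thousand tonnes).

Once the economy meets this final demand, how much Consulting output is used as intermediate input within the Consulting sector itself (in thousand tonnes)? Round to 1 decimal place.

I − A =
  [   0.95    -0.25]
  [  -0.15     0.95]
det(I−A) = (0.95)(0.95) − (-0.25)(-0.15) = 0.8650
adj(I−A) = [[0.95, 0.25], [0.15, 0.95]]
(I − A)⁻¹ = adj(I−A) / det(I−A) ≈
  [   1.0983     0.2890]
  [   0.1734     1.0983]
First solve x = (I − A)⁻¹ d = adj(I−A)·d / det(I−A); in particular x_1 = (0.95·575 + 0.25·550) / 0.8650 = 683.75 / 0.8650 ≈ 790.462.
Intermediate flow from 1 to 1: z_11 = a_11 · x_1 = 0.05 × 683.75 / 0.8650 = 34.1875 / 0.8650 ≈ 39.5.

z_11 = 39.5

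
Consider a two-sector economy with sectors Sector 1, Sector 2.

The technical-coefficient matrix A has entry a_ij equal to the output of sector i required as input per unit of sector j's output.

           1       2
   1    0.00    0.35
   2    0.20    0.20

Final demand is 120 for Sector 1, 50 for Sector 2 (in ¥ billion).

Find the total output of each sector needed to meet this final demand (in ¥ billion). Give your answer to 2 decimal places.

x_1 = 155.48, x_2 = 101.37

I − A =
  [   1.00    -0.35]
  [  -0.20     0.80]
det(I−A) = (1.00)(0.80) − (-0.35)(-0.20) = 0.7300
adj(I−A) = [[0.80, 0.35], [0.20, 1.00]]
(I − A)⁻¹ = adj(I−A) / det(I−A) ≈
  [   1.0959     0.4795]
  [   0.2740     1.3699]
x = (I − A)⁻¹ d = adj(I−A)·d / det(I−A), with det(I−A) = 0.7300:
  x_1 = (0.80·120 + 0.35·50) / 0.7300 = 113.50 / 0.7300 ≈ 155.48
  x_2 = (0.20·120 + 1.00·50) / 0.7300 = 74.00 / 0.7300 ≈ 101.37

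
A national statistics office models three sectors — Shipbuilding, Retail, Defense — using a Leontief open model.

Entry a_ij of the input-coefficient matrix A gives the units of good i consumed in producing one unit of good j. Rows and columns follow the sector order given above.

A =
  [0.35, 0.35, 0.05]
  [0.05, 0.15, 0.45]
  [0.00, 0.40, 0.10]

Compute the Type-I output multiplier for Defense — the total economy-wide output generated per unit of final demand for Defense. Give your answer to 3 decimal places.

I − A =
  [   0.65    -0.35    -0.05]
  [  -0.05     0.85    -0.45]
  [   0.00    -0.40     0.90]
Cofactors of I−A, C_ij = (−1)^(i+j)·(minor ij) (rows/columns in the sector order above):
  C_11 = (0.85)(0.90) − (-0.45)(-0.40) = 0.5850
  C_12 = −[(-0.05)(0.90) − (-0.45)(0.00)] = 0.0450
  C_13 = (-0.05)(-0.40) − (0.85)(0.00) = 0.0200
  C_21 = −[(-0.35)(0.90) − (-0.05)(-0.40)] = 0.3350
  C_22 = (0.65)(0.90) − (-0.05)(0.00) = 0.5850
  C_23 = −[(0.65)(-0.40) − (-0.35)(0.00)] = 0.2600
  C_31 = (-0.35)(-0.45) − (-0.05)(0.85) = 0.2000
  C_32 = −[(0.65)(-0.45) − (-0.05)(-0.05)] = 0.2950
  C_33 = (0.65)(0.85) − (-0.35)(-0.05) = 0.5350
det(I−A) = Σ_j (I−A)_1j·C_1j = (0.65)(0.5850) + (-0.35)(0.0450) + (-0.05)(0.0200) = 0.3635
adj(I−A) = Cᵀ =
  [ 0.5850   0.3350   0.2000]
  [ 0.0450   0.5850   0.2950]
  [ 0.0200   0.2600   0.5350]
(I − A)⁻¹ = adj(I−A) / det(I−A) ≈
  [   1.6094     0.9216     0.5502]
  [   0.1238     1.6094     0.8116]
  [   0.0550     0.7153     1.4718]
The output multiplier for sector j is the column-j sum of the Leontief inverse (I − A)⁻¹ = adj(I−A) / det(I−A).
Column D of adj(I−A): (0.2000, 0.2950, 0.5350); det(I−A) = 0.3635.
m_D = (0.2000 + 0.2950 + 0.5350) / 0.3635 = 1.03 / 0.3635 ≈ 2.834.

m_D = 2.834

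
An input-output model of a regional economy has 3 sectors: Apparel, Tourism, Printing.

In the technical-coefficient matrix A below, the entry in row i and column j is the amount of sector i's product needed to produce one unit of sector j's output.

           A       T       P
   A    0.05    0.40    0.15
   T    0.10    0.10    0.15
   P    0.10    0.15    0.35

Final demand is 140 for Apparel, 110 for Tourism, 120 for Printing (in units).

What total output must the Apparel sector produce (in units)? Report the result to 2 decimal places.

I − A =
  [   0.95    -0.40    -0.15]
  [  -0.10     0.90    -0.15]
  [  -0.10    -0.15     0.65]
Cofactors of I−A, C_ij = (−1)^(i+j)·(minor ij) (rows/columns in the sector order above):
  C_11 = (0.90)(0.65) − (-0.15)(-0.15) = 0.5625
  C_12 = −[(-0.10)(0.65) − (-0.15)(-0.10)] = 0.0800
  C_13 = (-0.10)(-0.15) − (0.90)(-0.10) = 0.1050
  C_21 = −[(-0.40)(0.65) − (-0.15)(-0.15)] = 0.2825
  C_22 = (0.95)(0.65) − (-0.15)(-0.10) = 0.6025
  C_23 = −[(0.95)(-0.15) − (-0.40)(-0.10)] = 0.1825
  C_31 = (-0.40)(-0.15) − (-0.15)(0.90) = 0.1950
  C_32 = −[(0.95)(-0.15) − (-0.15)(-0.10)] = 0.1575
  C_33 = (0.95)(0.90) − (-0.40)(-0.10) = 0.8150
det(I−A) = Σ_j (I−A)_1j·C_1j = (0.95)(0.5625) + (-0.40)(0.0800) + (-0.15)(0.1050) = 0.486625
adj(I−A) = Cᵀ =
  [ 0.5625   0.2825   0.1950]
  [ 0.0800   0.6025   0.1575]
  [ 0.1050   0.1825   0.8150]
(I − A)⁻¹ = adj(I−A) / det(I−A) ≈
  [   1.1559     0.5805     0.4007]
  [   0.1644     1.2381     0.3237]
  [   0.2158     0.3750     1.6748]
x = (I − A)⁻¹ d = adj(I−A)·d / det(I−A), with det(I−A) = 0.486625:
  x_A = (0.5625·140 + 0.2825·110 + 0.1950·120) / 0.486625 = 133.225 / 0.486625 ≈ 273.77
  x_T = (0.0800·140 + 0.6025·110 + 0.1575·120) / 0.486625 = 96.375 / 0.486625 ≈ 198.05
  x_P = (0.1050·140 + 0.1825·110 + 0.8150·120) / 0.486625 = 132.575 / 0.486625 ≈ 272.44

x_A = 273.77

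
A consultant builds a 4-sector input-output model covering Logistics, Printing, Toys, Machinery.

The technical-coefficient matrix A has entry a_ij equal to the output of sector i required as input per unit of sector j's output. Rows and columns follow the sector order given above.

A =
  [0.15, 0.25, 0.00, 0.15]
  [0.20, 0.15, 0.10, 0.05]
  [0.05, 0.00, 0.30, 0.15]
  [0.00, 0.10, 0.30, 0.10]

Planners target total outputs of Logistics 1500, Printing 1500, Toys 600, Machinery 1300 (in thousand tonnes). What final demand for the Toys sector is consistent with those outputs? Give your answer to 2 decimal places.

I − A =
  [   0.85    -0.25     0.00    -0.15]
  [  -0.20     0.85    -0.10    -0.05]
  [  -0.05     0.00     0.70    -0.15]
  [   0.00    -0.10    -0.30     0.90]
d = (I − A) x:
  d_1 = (+0.85)·1500 + (-0.25)·1500 + (+0.00)·600 + (-0.15)·1300 = 705.00
  d_2 = (-0.20)·1500 + (+0.85)·1500 + (-0.10)·600 + (-0.05)·1300 = 850.00
  d_3 = (-0.05)·1500 + (+0.00)·1500 + (+0.70)·600 + (-0.15)·1300 = 150.00
  d_4 = (+0.00)·1500 + (-0.10)·1500 + (-0.30)·600 + (+0.90)·1300 = 840.00

d_3 = 150.00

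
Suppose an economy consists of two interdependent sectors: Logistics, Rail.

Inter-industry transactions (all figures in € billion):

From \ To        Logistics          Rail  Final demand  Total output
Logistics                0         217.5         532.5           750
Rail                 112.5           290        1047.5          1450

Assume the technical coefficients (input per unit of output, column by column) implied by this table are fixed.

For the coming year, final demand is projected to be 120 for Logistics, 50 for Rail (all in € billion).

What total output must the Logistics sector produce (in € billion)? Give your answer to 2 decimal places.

Technical coefficients a_ij = z_ij / X_j:
  a_LL = 0/750 = 0.00, a_RL = 112.5/750 = 0.15
  a_LR = 217.5/1450 = 0.15, a_RR = 290/1450 = 0.20
I − A =
  [   1.00    -0.15]
  [  -0.15     0.80]
det(I−A) = (1.00)(0.80) − (-0.15)(-0.15) = 0.7775
adj(I−A) = [[0.80, 0.15], [0.15, 1.00]]
(I − A)⁻¹ = adj(I−A) / det(I−A) ≈
  [   1.0289     0.1929]
  [   0.1929     1.2862]
x = (I − A)⁻¹ d = adj(I−A)·d / det(I−A), with det(I−A) = 0.7775:
  x_L = (0.80·120 + 0.15·50) / 0.7775 = 103.50 / 0.7775 ≈ 133.12
  x_R = (0.15·120 + 1.00·50) / 0.7775 = 68.00 / 0.7775 ≈ 87.46

x_L = 133.12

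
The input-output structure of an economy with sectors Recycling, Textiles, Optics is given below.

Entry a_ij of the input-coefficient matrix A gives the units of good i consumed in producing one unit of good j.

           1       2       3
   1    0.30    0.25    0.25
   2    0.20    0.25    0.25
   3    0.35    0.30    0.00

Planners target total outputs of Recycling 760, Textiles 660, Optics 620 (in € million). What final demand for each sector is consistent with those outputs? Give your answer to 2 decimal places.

d_1 = 212.00, d_2 = 188.00, d_3 = 156.00

I − A =
  [   0.70    -0.25    -0.25]
  [  -0.20     0.75    -0.25]
  [  -0.35    -0.30     1.00]
d = (I − A) x:
  d_1 = (+0.70)·760 + (-0.25)·660 + (-0.25)·620 = 212.00
  d_2 = (-0.20)·760 + (+0.75)·660 + (-0.25)·620 = 188.00
  d_3 = (-0.35)·760 + (-0.30)·660 + (+1.00)·620 = 156.00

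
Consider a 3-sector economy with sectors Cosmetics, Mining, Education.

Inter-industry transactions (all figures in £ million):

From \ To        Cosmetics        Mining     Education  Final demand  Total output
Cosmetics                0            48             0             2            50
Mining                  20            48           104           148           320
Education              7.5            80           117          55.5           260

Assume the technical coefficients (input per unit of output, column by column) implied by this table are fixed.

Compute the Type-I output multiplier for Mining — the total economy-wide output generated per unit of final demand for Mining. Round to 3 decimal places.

m_M = 2.780

Technical coefficients a_ij = z_ij / X_j:
  a_CC = 0/50 = 0.00, a_MC = 20/50 = 0.40, a_EC = 7.5/50 = 0.15
  a_CM = 48/320 = 0.15, a_MM = 48/320 = 0.15, a_EM = 80/320 = 0.25
  a_CE = 0/260 = 0.00, a_ME = 104/260 = 0.40, a_EE = 117/260 = 0.45
I − A =
  [   1.00    -0.15     0.00]
  [  -0.40     0.85    -0.40]
  [  -0.15    -0.25     0.55]
Cofactors of I−A, C_ij = (−1)^(i+j)·(minor ij) (rows/columns in the sector order above):
  C_11 = (0.85)(0.55) − (-0.40)(-0.25) = 0.3675
  C_12 = −[(-0.40)(0.55) − (-0.40)(-0.15)] = 0.2800
  C_13 = (-0.40)(-0.25) − (0.85)(-0.15) = 0.2275
  C_21 = −[(-0.15)(0.55) − (0.00)(-0.25)] = 0.0825
  C_22 = (1.00)(0.55) − (0.00)(-0.15) = 0.5500
  C_23 = −[(1.00)(-0.25) − (-0.15)(-0.15)] = 0.2725
  C_31 = (-0.15)(-0.40) − (0.00)(0.85) = 0.0600
  C_32 = −[(1.00)(-0.40) − (0.00)(-0.40)] = 0.4000
  C_33 = (1.00)(0.85) − (-0.15)(-0.40) = 0.7900
det(I−A) = Σ_j (I−A)_1j·C_1j = (1.00)(0.3675) + (-0.15)(0.2800) + (0.00)(0.2275) = 0.3255
adj(I−A) = Cᵀ =
  [ 0.3675   0.0825   0.0600]
  [ 0.2800   0.5500   0.4000]
  [ 0.2275   0.2725   0.7900]
(I − A)⁻¹ = adj(I−A) / det(I−A) ≈
  [   1.1290     0.2535     0.1843]
  [   0.8602     1.6897     1.2289]
  [   0.6989     0.8372     2.4270]
The output multiplier for sector j is the column-j sum of the Leontief inverse (I − A)⁻¹ = adj(I−A) / det(I−A).
Column M of adj(I−A): (0.0825, 0.5500, 0.2725); det(I−A) = 0.3255.
m_M = (0.0825 + 0.5500 + 0.2725) / 0.3255 = 0.905 / 0.3255 ≈ 2.780.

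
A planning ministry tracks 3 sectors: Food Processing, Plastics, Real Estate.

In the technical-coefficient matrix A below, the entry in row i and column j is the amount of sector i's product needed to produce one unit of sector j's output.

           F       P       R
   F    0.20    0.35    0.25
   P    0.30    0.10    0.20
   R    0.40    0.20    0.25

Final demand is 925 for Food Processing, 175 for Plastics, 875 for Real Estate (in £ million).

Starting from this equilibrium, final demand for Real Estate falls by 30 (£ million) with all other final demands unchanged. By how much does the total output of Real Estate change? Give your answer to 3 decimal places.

Δx_R = -62.278

I − A =
  [   0.80    -0.35    -0.25]
  [  -0.30     0.90    -0.20]
  [  -0.40    -0.20     0.75]
Cofactors of I−A, C_ij = (−1)^(i+j)·(minor ij) (rows/columns in the sector order above):
  C_11 = (0.90)(0.75) − (-0.20)(-0.20) = 0.6350
  C_12 = −[(-0.30)(0.75) − (-0.20)(-0.40)] = 0.3050
  C_13 = (-0.30)(-0.20) − (0.90)(-0.40) = 0.4200
  C_21 = −[(-0.35)(0.75) − (-0.25)(-0.20)] = 0.3125
  C_22 = (0.80)(0.75) − (-0.25)(-0.40) = 0.5000
  C_23 = −[(0.80)(-0.20) − (-0.35)(-0.40)] = 0.3000
  C_31 = (-0.35)(-0.20) − (-0.25)(0.90) = 0.2950
  C_32 = −[(0.80)(-0.20) − (-0.25)(-0.30)] = 0.2350
  C_33 = (0.80)(0.90) − (-0.35)(-0.30) = 0.6150
det(I−A) = Σ_j (I−A)_1j·C_1j = (0.80)(0.6350) + (-0.35)(0.3050) + (-0.25)(0.4200) = 0.29625
adj(I−A) = Cᵀ =
  [ 0.6350   0.3125   0.2950]
  [ 0.3050   0.5000   0.2350]
  [ 0.4200   0.3000   0.6150]
(I − A)⁻¹ = adj(I−A) / det(I−A) ≈
  [   2.1435     1.0549     0.9958]
  [   1.0295     1.6878     0.7932]
  [   1.4177     1.0127     2.0759]
Δx = (I − A)⁻¹ Δd with Δd having -30 in the Real Estate component and 0 elsewhere.
So Δx_R = L_RR · (-30), where L_RR = adj(I−A)_RR / det(I−A) = 0.6150 / 0.29625.
Δx_R = 0.6150 × (-30) / 0.29625 = -18.45 / 0.29625 ≈ -62.278.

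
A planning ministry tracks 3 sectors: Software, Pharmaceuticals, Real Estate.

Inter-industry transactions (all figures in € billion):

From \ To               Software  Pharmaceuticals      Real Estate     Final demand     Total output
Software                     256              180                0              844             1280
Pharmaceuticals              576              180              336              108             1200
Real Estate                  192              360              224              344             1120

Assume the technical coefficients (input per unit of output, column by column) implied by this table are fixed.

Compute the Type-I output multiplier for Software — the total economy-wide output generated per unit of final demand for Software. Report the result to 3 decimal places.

Technical coefficients a_ij = z_ij / X_j:
  a_11 = 256/1280 = 0.20, a_21 = 576/1280 = 0.45, a_31 = 192/1280 = 0.15
  a_12 = 180/1200 = 0.15, a_22 = 180/1200 = 0.15, a_32 = 360/1200 = 0.30
  a_13 = 0/1120 = 0.00, a_23 = 336/1120 = 0.30, a_33 = 224/1120 = 0.20
I − A =
  [   0.80    -0.15     0.00]
  [  -0.45     0.85    -0.30]
  [  -0.15    -0.30     0.80]
Cofactors of I−A, C_ij = (−1)^(i+j)·(minor ij) (rows/columns in the sector order above):
  C_11 = (0.85)(0.80) − (-0.30)(-0.30) = 0.5900
  C_12 = −[(-0.45)(0.80) − (-0.30)(-0.15)] = 0.4050
  C_13 = (-0.45)(-0.30) − (0.85)(-0.15) = 0.2625
  C_21 = −[(-0.15)(0.80) − (0.00)(-0.30)] = 0.1200
  C_22 = (0.80)(0.80) − (0.00)(-0.15) = 0.6400
  C_23 = −[(0.80)(-0.30) − (-0.15)(-0.15)] = 0.2625
  C_31 = (-0.15)(-0.30) − (0.00)(0.85) = 0.0450
  C_32 = −[(0.80)(-0.30) − (0.00)(-0.45)] = 0.2400
  C_33 = (0.80)(0.85) − (-0.15)(-0.45) = 0.6125
det(I−A) = Σ_j (I−A)_1j·C_1j = (0.80)(0.5900) + (-0.15)(0.4050) + (0.00)(0.2625) = 0.41125
adj(I−A) = Cᵀ =
  [ 0.5900   0.1200   0.0450]
  [ 0.4050   0.6400   0.2400]
  [ 0.2625   0.2625   0.6125]
(I − A)⁻¹ = adj(I−A) / det(I−A) ≈
  [   1.4347     0.2918     0.1094]
  [   0.9848     1.5562     0.5836]
  [   0.6383     0.6383     1.4894]
The output multiplier for sector j is the column-j sum of the Leontief inverse (I − A)⁻¹ = adj(I−A) / det(I−A).
Column 1 of adj(I−A): (0.5900, 0.4050, 0.2625); det(I−A) = 0.41125.
m_1 = (0.5900 + 0.4050 + 0.2625) / 0.41125 = 1.2575 / 0.41125 ≈ 3.058.

m_1 = 3.058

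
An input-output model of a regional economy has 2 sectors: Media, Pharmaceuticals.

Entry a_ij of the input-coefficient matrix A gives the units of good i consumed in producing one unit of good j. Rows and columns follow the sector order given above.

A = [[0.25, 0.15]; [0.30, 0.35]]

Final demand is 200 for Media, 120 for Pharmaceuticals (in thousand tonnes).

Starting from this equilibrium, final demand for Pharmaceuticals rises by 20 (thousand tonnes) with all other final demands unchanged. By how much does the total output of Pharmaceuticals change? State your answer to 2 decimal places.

Δx_2 = 33.90

I − A =
  [   0.75    -0.15]
  [  -0.30     0.65]
det(I−A) = (0.75)(0.65) − (-0.15)(-0.30) = 0.4425
adj(I−A) = [[0.65, 0.15], [0.30, 0.75]]
(I − A)⁻¹ = adj(I−A) / det(I−A) ≈
  [   1.4689     0.3390]
  [   0.6780     1.6949]
Δx = (I − A)⁻¹ Δd with Δd having +20 in the Pharmaceuticals component and 0 elsewhere.
So Δx_2 = L_22 · (+20), where L_22 = adj(I−A)_22 / det(I−A) = 0.75 / 0.4425.
Δx_2 = 0.75 × (+20) / 0.4425 = 15.00 / 0.4425 ≈ 33.90.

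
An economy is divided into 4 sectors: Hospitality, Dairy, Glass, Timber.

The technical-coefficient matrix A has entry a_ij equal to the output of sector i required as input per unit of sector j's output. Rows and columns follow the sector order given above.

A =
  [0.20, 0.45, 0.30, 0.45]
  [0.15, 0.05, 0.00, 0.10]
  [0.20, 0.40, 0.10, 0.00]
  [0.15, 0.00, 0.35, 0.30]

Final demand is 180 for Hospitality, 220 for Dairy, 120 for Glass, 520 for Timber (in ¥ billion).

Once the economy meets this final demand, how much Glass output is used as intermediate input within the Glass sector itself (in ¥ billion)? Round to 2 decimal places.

I − A =
  [   0.80    -0.45    -0.30    -0.45]
  [  -0.15     0.95     0.00    -0.10]
  [  -0.20    -0.40     0.90     0.00]
  [  -0.15     0.00    -0.35     0.70]
Compute the cofactors C_ij = (−1)^(i+j)·(3×3 minor ij) of I−A; the adjugate is their transpose:
adj(I−A) = Cᵀ =
  [ 0.584500   0.430500   0.364875   0.437250]
  [ 0.115000   0.369750   0.087625   0.126750]
  [ 0.181000   0.260000   0.413875   0.153500]
  [ 0.215750   0.222250   0.285125   0.548250]
det(I−A) = Σ_j (I−A)_1j·C_1j = (0.80)(0.584500) + (-0.45)(0.115000) + (-0.30)(0.181000) + (-0.45)(0.215750) = 0.2644625
(I − A)⁻¹ = adj(I−A) / det(I−A) ≈
  [   2.2101     1.6278     1.3797     1.6534]
  [   0.4348     1.3981     0.3313     0.4793]
  [   0.6844     0.9831     1.5650     0.5804]
  [   0.8158     0.8404     1.0781     2.0731]
First solve x = (I − A)⁻¹ d = adj(I−A)·d / det(I−A); in particular x_G = (0.181000·180 + 0.260000·220 + 0.413875·120 + 0.153500·520) / 0.2644625 = 219.265 / 0.2644625 ≈ 829.0968.
Intermediate flow from G to G: z_GG = a_GG · x_G = 0.10 × 219.265 / 0.2644625 = 21.9265 / 0.2644625 ≈ 82.91.

z_GG = 82.91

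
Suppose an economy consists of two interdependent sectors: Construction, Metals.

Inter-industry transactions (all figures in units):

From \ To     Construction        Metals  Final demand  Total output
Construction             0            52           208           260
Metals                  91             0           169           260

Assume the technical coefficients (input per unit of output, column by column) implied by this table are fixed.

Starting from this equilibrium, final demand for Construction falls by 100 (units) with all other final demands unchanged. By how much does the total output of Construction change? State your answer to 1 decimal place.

Δx_1 = -107.5

Technical coefficients a_ij = z_ij / X_j:
  a_11 = 0/260 = 0.00, a_21 = 91/260 = 0.35
  a_12 = 52/260 = 0.20, a_22 = 0/260 = 0.00
I − A =
  [   1.00    -0.20]
  [  -0.35     1.00]
det(I−A) = (1.00)(1.00) − (-0.20)(-0.35) = 0.9300
adj(I−A) = [[1.00, 0.20], [0.35, 1.00]]
(I − A)⁻¹ = adj(I−A) / det(I−A) ≈
  [   1.0753     0.2151]
  [   0.3763     1.0753]
Δx = (I − A)⁻¹ Δd with Δd having -100 in the Construction component and 0 elsewhere.
So Δx_1 = L_11 · (-100), where L_11 = adj(I−A)_11 / det(I−A) = 1.00 / 0.9300.
Δx_1 = 1.00 × (-100) / 0.9300 = -100.00 / 0.9300 ≈ -107.5.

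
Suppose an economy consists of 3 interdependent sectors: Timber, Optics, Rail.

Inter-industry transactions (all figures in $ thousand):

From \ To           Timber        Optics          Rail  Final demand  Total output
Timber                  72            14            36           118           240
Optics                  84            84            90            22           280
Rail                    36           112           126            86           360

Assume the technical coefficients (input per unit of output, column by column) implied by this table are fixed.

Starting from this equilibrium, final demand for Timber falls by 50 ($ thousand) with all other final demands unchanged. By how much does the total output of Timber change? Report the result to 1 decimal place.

Δx_1 = -84.2

Technical coefficients a_ij = z_ij / X_j:
  a_11 = 72/240 = 0.30, a_21 = 84/240 = 0.35, a_31 = 36/240 = 0.15
  a_12 = 14/280 = 0.05, a_22 = 84/280 = 0.30, a_32 = 112/280 = 0.40
  a_13 = 36/360 = 0.10, a_23 = 90/360 = 0.25, a_33 = 126/360 = 0.35
I − A =
  [   0.70    -0.05    -0.10]
  [  -0.35     0.70    -0.25]
  [  -0.15    -0.40     0.65]
Cofactors of I−A, C_ij = (−1)^(i+j)·(minor ij) (rows/columns in the sector order above):
  C_11 = (0.70)(0.65) − (-0.25)(-0.40) = 0.3550
  C_12 = −[(-0.35)(0.65) − (-0.25)(-0.15)] = 0.2650
  C_13 = (-0.35)(-0.40) − (0.70)(-0.15) = 0.2450
  C_21 = −[(-0.05)(0.65) − (-0.10)(-0.40)] = 0.0725
  C_22 = (0.70)(0.65) − (-0.10)(-0.15) = 0.4400
  C_23 = −[(0.70)(-0.40) − (-0.05)(-0.15)] = 0.2875
  C_31 = (-0.05)(-0.25) − (-0.10)(0.70) = 0.0825
  C_32 = −[(0.70)(-0.25) − (-0.10)(-0.35)] = 0.2100
  C_33 = (0.70)(0.70) − (-0.05)(-0.35) = 0.4725
det(I−A) = Σ_j (I−A)_1j·C_1j = (0.70)(0.3550) + (-0.05)(0.2650) + (-0.10)(0.2450) = 0.21075
adj(I−A) = Cᵀ =
  [ 0.3550   0.0725   0.0825]
  [ 0.2650   0.4400   0.2100]
  [ 0.2450   0.2875   0.4725]
(I − A)⁻¹ = adj(I−A) / det(I−A) ≈
  [   1.6845     0.3440     0.3915]
  [   1.2574     2.0878     0.9964]
  [   1.1625     1.3642     2.2420]
Δx = (I − A)⁻¹ Δd with Δd having -50 in the Timber component and 0 elsewhere.
So Δx_1 = L_11 · (-50), where L_11 = adj(I−A)_11 / det(I−A) = 0.3550 / 0.21075.
Δx_1 = 0.3550 × (-50) / 0.21075 = -17.75 / 0.21075 ≈ -84.2.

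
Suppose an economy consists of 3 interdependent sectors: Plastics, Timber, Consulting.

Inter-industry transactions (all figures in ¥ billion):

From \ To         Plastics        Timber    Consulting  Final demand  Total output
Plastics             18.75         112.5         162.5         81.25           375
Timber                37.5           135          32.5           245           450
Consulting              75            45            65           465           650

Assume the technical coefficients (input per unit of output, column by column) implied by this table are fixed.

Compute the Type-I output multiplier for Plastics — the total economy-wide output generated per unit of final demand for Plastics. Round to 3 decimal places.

Technical coefficients a_ij = z_ij / X_j:
  a_PP = 18.75/375 = 0.05, a_TP = 37.5/375 = 0.10, a_CP = 75/375 = 0.20
  a_PT = 112.5/450 = 0.25, a_TT = 135/450 = 0.30, a_CT = 45/450 = 0.10
  a_PC = 162.5/650 = 0.25, a_TC = 32.5/650 = 0.05, a_CC = 65/650 = 0.10
I − A =
  [   0.95    -0.25    -0.25]
  [  -0.10     0.70    -0.05]
  [  -0.20    -0.10     0.90]
Cofactors of I−A, C_ij = (−1)^(i+j)·(minor ij) (rows/columns in the sector order above):
  C_11 = (0.70)(0.90) − (-0.05)(-0.10) = 0.6250
  C_12 = −[(-0.10)(0.90) − (-0.05)(-0.20)] = 0.1000
  C_13 = (-0.10)(-0.10) − (0.70)(-0.20) = 0.1500
  C_21 = −[(-0.25)(0.90) − (-0.25)(-0.10)] = 0.2500
  C_22 = (0.95)(0.90) − (-0.25)(-0.20) = 0.8050
  C_23 = −[(0.95)(-0.10) − (-0.25)(-0.20)] = 0.1450
  C_31 = (-0.25)(-0.05) − (-0.25)(0.70) = 0.1875
  C_32 = −[(0.95)(-0.05) − (-0.25)(-0.10)] = 0.0725
  C_33 = (0.95)(0.70) − (-0.25)(-0.10) = 0.6400
det(I−A) = Σ_j (I−A)_1j·C_1j = (0.95)(0.6250) + (-0.25)(0.1000) + (-0.25)(0.1500) = 0.53125
adj(I−A) = Cᵀ =
  [ 0.6250   0.2500   0.1875]
  [ 0.1000   0.8050   0.0725]
  [ 0.1500   0.1450   0.6400]
(I − A)⁻¹ = adj(I−A) / det(I−A) ≈
  [   1.1765     0.4706     0.3529]
  [   0.1882     1.5153     0.1365]
  [   0.2824     0.2729     1.2047]
The output multiplier for sector j is the column-j sum of the Leontief inverse (I − A)⁻¹ = adj(I−A) / det(I−A).
Column P of adj(I−A): (0.6250, 0.1000, 0.1500); det(I−A) = 0.53125.
m_P = (0.6250 + 0.1000 + 0.1500) / 0.53125 = 0.875 / 0.53125 ≈ 1.647.

m_P = 1.647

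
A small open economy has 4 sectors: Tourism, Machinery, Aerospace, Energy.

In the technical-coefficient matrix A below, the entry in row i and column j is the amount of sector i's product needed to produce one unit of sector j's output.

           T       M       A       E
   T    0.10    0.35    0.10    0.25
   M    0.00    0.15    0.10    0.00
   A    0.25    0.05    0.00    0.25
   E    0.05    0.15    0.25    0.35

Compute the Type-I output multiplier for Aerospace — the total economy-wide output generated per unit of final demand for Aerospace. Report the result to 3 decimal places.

I − A =
  [   0.90    -0.35    -0.10    -0.25]
  [   0.00     0.85    -0.10     0.00]
  [  -0.25    -0.05     1.00    -0.25]
  [  -0.05    -0.15    -0.25     0.65]
Compute the cofactors C_ij = (−1)^(i+j)·(3×3 minor ij) of I−A; the adjugate is their transpose:
adj(I−A) = Cᵀ =
  [ 0.492375   0.253250   0.134875   0.241250]
  [ 0.017500   0.483125   0.057250   0.028750]
  [ 0.148750   0.133000   0.486625   0.244375]
  [ 0.099125   0.182125   0.210750   0.730500]
det(I−A) = Σ_j (I−A)_1j·C_1j = (0.90)(0.492375) + (-0.35)(0.017500) + (-0.10)(0.148750) + (-0.25)(0.099125) = 0.39735625
(I − A)⁻¹ = adj(I−A) / det(I−A) ≈
  [   1.2391     0.6373     0.3394     0.6071]
  [   0.0440     1.2158     0.1441     0.0724]
  [   0.3743     0.3347     1.2247     0.6150]
  [   0.2495     0.4583     0.5304     1.8384]
The output multiplier for sector j is the column-j sum of the Leontief inverse (I − A)⁻¹ = adj(I−A) / det(I−A).
Column A of adj(I−A): (0.134875, 0.057250, 0.486625, 0.210750); det(I−A) = 0.39735625.
m_A = (0.134875 + 0.057250 + 0.486625 + 0.210750) / 0.39735625 = 0.8895 / 0.39735625 ≈ 2.239.

m_A = 2.239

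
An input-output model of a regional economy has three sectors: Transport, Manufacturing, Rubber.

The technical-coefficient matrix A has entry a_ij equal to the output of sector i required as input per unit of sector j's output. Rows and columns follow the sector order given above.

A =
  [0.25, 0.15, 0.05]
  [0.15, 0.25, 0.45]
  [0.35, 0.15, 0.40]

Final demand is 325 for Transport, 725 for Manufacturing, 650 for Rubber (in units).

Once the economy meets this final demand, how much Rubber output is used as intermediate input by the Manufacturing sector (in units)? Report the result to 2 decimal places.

I − A =
  [   0.75    -0.15    -0.05]
  [  -0.15     0.75    -0.45]
  [  -0.35    -0.15     0.60]
Cofactors of I−A, C_ij = (−1)^(i+j)·(minor ij) (rows/columns in the sector order above):
  C_11 = (0.75)(0.60) − (-0.45)(-0.15) = 0.3825
  C_12 = −[(-0.15)(0.60) − (-0.45)(-0.35)] = 0.2475
  C_13 = (-0.15)(-0.15) − (0.75)(-0.35) = 0.2850
  C_21 = −[(-0.15)(0.60) − (-0.05)(-0.15)] = 0.0975
  C_22 = (0.75)(0.60) − (-0.05)(-0.35) = 0.4325
  C_23 = −[(0.75)(-0.15) − (-0.15)(-0.35)] = 0.1650
  C_31 = (-0.15)(-0.45) − (-0.05)(0.75) = 0.1050
  C_32 = −[(0.75)(-0.45) − (-0.05)(-0.15)] = 0.3450
  C_33 = (0.75)(0.75) − (-0.15)(-0.15) = 0.5400
det(I−A) = Σ_j (I−A)_1j·C_1j = (0.75)(0.3825) + (-0.15)(0.2475) + (-0.05)(0.2850) = 0.2355
adj(I−A) = Cᵀ =
  [ 0.3825   0.0975   0.1050]
  [ 0.2475   0.4325   0.3450]
  [ 0.2850   0.1650   0.5400]
(I − A)⁻¹ = adj(I−A) / det(I−A) ≈
  [   1.6242     0.4140     0.4459]
  [   1.0510     1.8365     1.4650]
  [   1.2102     0.7006     2.2930]
First solve x = (I − A)⁻¹ d = adj(I−A)·d / det(I−A); in particular x_M = (0.2475·325 + 0.4325·725 + 0.3450·650) / 0.2355 = 618.25 / 0.2355 ≈ 2625.2654.
Intermediate flow from R to M: z_RM = a_RM · x_M = 0.15 × 618.25 / 0.2355 = 92.7375 / 0.2355 ≈ 393.79.

z_RM = 393.79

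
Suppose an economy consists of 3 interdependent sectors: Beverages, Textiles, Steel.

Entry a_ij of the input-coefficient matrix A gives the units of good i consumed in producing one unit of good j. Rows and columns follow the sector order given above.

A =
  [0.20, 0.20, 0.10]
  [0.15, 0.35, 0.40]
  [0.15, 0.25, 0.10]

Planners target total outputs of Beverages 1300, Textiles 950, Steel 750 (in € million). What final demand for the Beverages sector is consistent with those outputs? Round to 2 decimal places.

I − A =
  [   0.80    -0.20    -0.10]
  [  -0.15     0.65    -0.40]
  [  -0.15    -0.25     0.90]
d = (I − A) x:
  d_1 = (+0.80)·1300 + (-0.20)·950 + (-0.10)·750 = 775.00
  d_2 = (-0.15)·1300 + (+0.65)·950 + (-0.40)·750 = 122.50
  d_3 = (-0.15)·1300 + (-0.25)·950 + (+0.90)·750 = 242.50

d_1 = 775.00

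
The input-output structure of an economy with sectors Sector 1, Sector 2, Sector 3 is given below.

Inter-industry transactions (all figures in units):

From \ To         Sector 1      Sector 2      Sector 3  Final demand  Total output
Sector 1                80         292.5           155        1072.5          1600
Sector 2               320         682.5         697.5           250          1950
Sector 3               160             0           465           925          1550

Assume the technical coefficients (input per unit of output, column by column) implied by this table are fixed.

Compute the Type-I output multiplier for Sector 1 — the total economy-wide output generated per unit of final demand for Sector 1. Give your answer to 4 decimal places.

m_1 = 1.7714

Technical coefficients a_ij = z_ij / X_j:
  a_11 = 80/1600 = 0.05, a_21 = 320/1600 = 0.20, a_31 = 160/1600 = 0.10
  a_12 = 292.5/1950 = 0.15, a_22 = 682.5/1950 = 0.35, a_32 = 0/1950 = 0.00
  a_13 = 155/1550 = 0.10, a_23 = 697.5/1550 = 0.45, a_33 = 465/1550 = 0.30
I − A =
  [   0.95    -0.15    -0.10]
  [  -0.20     0.65    -0.45]
  [  -0.10     0.00     0.70]
Cofactors of I−A, C_ij = (−1)^(i+j)·(minor ij) (rows/columns in the sector order above):
  C_11 = (0.65)(0.70) − (-0.45)(0.00) = 0.4550
  C_12 = −[(-0.20)(0.70) − (-0.45)(-0.10)] = 0.1850
  C_13 = (-0.20)(0.00) − (0.65)(-0.10) = 0.0650
  C_21 = −[(-0.15)(0.70) − (-0.10)(0.00)] = 0.1050
  C_22 = (0.95)(0.70) − (-0.10)(-0.10) = 0.6550
  C_23 = −[(0.95)(0.00) − (-0.15)(-0.10)] = 0.0150
  C_31 = (-0.15)(-0.45) − (-0.10)(0.65) = 0.1325
  C_32 = −[(0.95)(-0.45) − (-0.10)(-0.20)] = 0.4475
  C_33 = (0.95)(0.65) − (-0.15)(-0.20) = 0.5875
det(I−A) = Σ_j (I−A)_1j·C_1j = (0.95)(0.4550) + (-0.15)(0.1850) + (-0.10)(0.0650) = 0.3980
adj(I−A) = Cᵀ =
  [ 0.4550   0.1050   0.1325]
  [ 0.1850   0.6550   0.4475]
  [ 0.0650   0.0150   0.5875]
(I − A)⁻¹ = adj(I−A) / det(I−A) ≈
  [   1.14322     0.26382     0.33291]
  [   0.46482     1.64573     1.12437]
  [   0.16332     0.03769     1.47613]
The output multiplier for sector j is the column-j sum of the Leontief inverse (I − A)⁻¹ = adj(I−A) / det(I−A).
Column 1 of adj(I−A): (0.4550, 0.1850, 0.0650); det(I−A) = 0.3980.
m_1 = (0.4550 + 0.1850 + 0.0650) / 0.3980 = 0.705 / 0.3980 ≈ 1.7714.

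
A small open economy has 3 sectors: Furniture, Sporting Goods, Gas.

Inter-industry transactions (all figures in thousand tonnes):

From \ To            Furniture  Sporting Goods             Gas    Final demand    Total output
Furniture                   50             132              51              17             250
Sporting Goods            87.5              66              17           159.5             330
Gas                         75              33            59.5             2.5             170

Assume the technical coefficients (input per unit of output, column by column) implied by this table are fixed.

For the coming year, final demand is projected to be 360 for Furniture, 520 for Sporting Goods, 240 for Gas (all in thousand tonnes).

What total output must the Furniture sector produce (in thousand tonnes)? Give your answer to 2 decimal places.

Technical coefficients a_ij = z_ij / X_j:
  a_11 = 50/250 = 0.20, a_21 = 87.5/250 = 0.35, a_31 = 75/250 = 0.30
  a_12 = 132/330 = 0.40, a_22 = 66/330 = 0.20, a_32 = 33/330 = 0.10
  a_13 = 51/170 = 0.30, a_23 = 17/170 = 0.10, a_33 = 59.5/170 = 0.35
I − A =
  [   0.80    -0.40    -0.30]
  [  -0.35     0.80    -0.10]
  [  -0.30    -0.10     0.65]
Cofactors of I−A, C_ij = (−1)^(i+j)·(minor ij) (rows/columns in the sector order above):
  C_11 = (0.80)(0.65) − (-0.10)(-0.10) = 0.5100
  C_12 = −[(-0.35)(0.65) − (-0.10)(-0.30)] = 0.2575
  C_13 = (-0.35)(-0.10) − (0.80)(-0.30) = 0.2750
  C_21 = −[(-0.40)(0.65) − (-0.30)(-0.10)] = 0.2900
  C_22 = (0.80)(0.65) − (-0.30)(-0.30) = 0.4300
  C_23 = −[(0.80)(-0.10) − (-0.40)(-0.30)] = 0.2000
  C_31 = (-0.40)(-0.10) − (-0.30)(0.80) = 0.2800
  C_32 = −[(0.80)(-0.10) − (-0.30)(-0.35)] = 0.1850
  C_33 = (0.80)(0.80) − (-0.40)(-0.35) = 0.5000
det(I−A) = Σ_j (I−A)_1j·C_1j = (0.80)(0.5100) + (-0.40)(0.2575) + (-0.30)(0.2750) = 0.2225
adj(I−A) = Cᵀ =
  [ 0.5100   0.2900   0.2800]
  [ 0.2575   0.4300   0.1850]
  [ 0.2750   0.2000   0.5000]
(I − A)⁻¹ = adj(I−A) / det(I−A) ≈
  [   2.2921     1.3034     1.2584]
  [   1.1573     1.9326     0.8315]
  [   1.2360     0.8989     2.2472]
x = (I − A)⁻¹ d = adj(I−A)·d / det(I−A), with det(I−A) = 0.2225:
  x_1 = (0.5100·360 + 0.2900·520 + 0.2800·240) / 0.2225 = 401.60 / 0.2225 ≈ 1804.94
  x_2 = (0.2575·360 + 0.4300·520 + 0.1850·240) / 0.2225 = 360.70 / 0.2225 ≈ 1621.12
  x_3 = (0.2750·360 + 0.2000·520 + 0.5000·240) / 0.2225 = 323.00 / 0.2225 ≈ 1451.69

x_1 = 1804.94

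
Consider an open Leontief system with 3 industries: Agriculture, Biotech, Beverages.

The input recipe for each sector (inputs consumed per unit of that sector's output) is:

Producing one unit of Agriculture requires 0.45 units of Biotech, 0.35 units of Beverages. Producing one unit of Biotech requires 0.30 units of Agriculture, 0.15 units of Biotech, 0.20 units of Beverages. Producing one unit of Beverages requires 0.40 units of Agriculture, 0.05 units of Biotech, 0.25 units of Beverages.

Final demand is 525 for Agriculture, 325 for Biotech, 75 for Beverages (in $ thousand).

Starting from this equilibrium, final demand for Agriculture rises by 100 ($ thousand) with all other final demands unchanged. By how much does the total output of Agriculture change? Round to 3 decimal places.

I − A =
  [   1.00    -0.30    -0.40]
  [  -0.45     0.85    -0.05]
  [  -0.35    -0.20     0.75]
Cofactors of I−A, C_ij = (−1)^(i+j)·(minor ij) (rows/columns in the sector order above):
  C_11 = (0.85)(0.75) − (-0.05)(-0.20) = 0.6275
  C_12 = −[(-0.45)(0.75) − (-0.05)(-0.35)] = 0.3550
  C_13 = (-0.45)(-0.20) − (0.85)(-0.35) = 0.3875
  C_21 = −[(-0.30)(0.75) − (-0.40)(-0.20)] = 0.3050
  C_22 = (1.00)(0.75) − (-0.40)(-0.35) = 0.6100
  C_23 = −[(1.00)(-0.20) − (-0.30)(-0.35)] = 0.3050
  C_31 = (-0.30)(-0.05) − (-0.40)(0.85) = 0.3550
  C_32 = −[(1.00)(-0.05) − (-0.40)(-0.45)] = 0.2300
  C_33 = (1.00)(0.85) − (-0.30)(-0.45) = 0.7150
det(I−A) = Σ_j (I−A)_1j·C_1j = (1.00)(0.6275) + (-0.30)(0.3550) + (-0.40)(0.3875) = 0.3660
adj(I−A) = Cᵀ =
  [ 0.6275   0.3050   0.3550]
  [ 0.3550   0.6100   0.2300]
  [ 0.3875   0.3050   0.7150]
(I − A)⁻¹ = adj(I−A) / det(I−A) ≈
  [   1.7145     0.8333     0.9699]
  [   0.9699     1.6667     0.6284]
  [   1.0587     0.8333     1.9536]
Δx = (I − A)⁻¹ Δd with Δd having +100 in the Agriculture component and 0 elsewhere.
So Δx_1 = L_11 · (+100), where L_11 = adj(I−A)_11 / det(I−A) = 0.6275 / 0.3660.
Δx_1 = 0.6275 × (+100) / 0.3660 = 62.75 / 0.3660 ≈ 171.448.

Δx_1 = 171.448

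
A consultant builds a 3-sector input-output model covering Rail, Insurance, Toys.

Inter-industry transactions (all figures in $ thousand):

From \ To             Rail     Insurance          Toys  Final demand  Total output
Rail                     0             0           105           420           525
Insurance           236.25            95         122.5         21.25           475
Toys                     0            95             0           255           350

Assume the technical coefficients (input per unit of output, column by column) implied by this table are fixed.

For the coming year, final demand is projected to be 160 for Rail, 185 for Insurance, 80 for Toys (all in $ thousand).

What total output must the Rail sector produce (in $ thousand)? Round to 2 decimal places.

x_1 = 209.25

Technical coefficients a_ij = z_ij / X_j:
  a_11 = 0/525 = 0.00, a_21 = 236.25/525 = 0.45, a_31 = 0/525 = 0.00
  a_12 = 0/475 = 0.00, a_22 = 95/475 = 0.20, a_32 = 95/475 = 0.20
  a_13 = 105/350 = 0.30, a_23 = 122.5/350 = 0.35, a_33 = 0/350 = 0.00
I − A =
  [   1.00     0.00    -0.30]
  [  -0.45     0.80    -0.35]
  [   0.00    -0.20     1.00]
Cofactors of I−A, C_ij = (−1)^(i+j)·(minor ij) (rows/columns in the sector order above):
  C_11 = (0.80)(1.00) − (-0.35)(-0.20) = 0.7300
  C_12 = −[(-0.45)(1.00) − (-0.35)(0.00)] = 0.4500
  C_13 = (-0.45)(-0.20) − (0.80)(0.00) = 0.0900
  C_21 = −[(0.00)(1.00) − (-0.30)(-0.20)] = 0.0600
  C_22 = (1.00)(1.00) − (-0.30)(0.00) = 1.0000
  C_23 = −[(1.00)(-0.20) − (0.00)(0.00)] = 0.2000
  C_31 = (0.00)(-0.35) − (-0.30)(0.80) = 0.2400
  C_32 = −[(1.00)(-0.35) − (-0.30)(-0.45)] = 0.4850
  C_33 = (1.00)(0.80) − (0.00)(-0.45) = 0.8000
det(I−A) = Σ_j (I−A)_1j·C_1j = (1.00)(0.7300) + (0.00)(0.4500) + (-0.30)(0.0900) = 0.7030
adj(I−A) = Cᵀ =
  [ 0.7300   0.0600   0.2400]
  [ 0.4500   1.0000   0.4850]
  [ 0.0900   0.2000   0.8000]
(I − A)⁻¹ = adj(I−A) / det(I−A) ≈
  [   1.0384     0.0853     0.3414]
  [   0.6401     1.4225     0.6899]
  [   0.1280     0.2845     1.1380]
x = (I − A)⁻¹ d = adj(I−A)·d / det(I−A), with det(I−A) = 0.7030:
  x_1 = (0.7300·160 + 0.0600·185 + 0.2400·80) / 0.7030 = 147.10 / 0.7030 ≈ 209.25
  x_2 = (0.4500·160 + 1.0000·185 + 0.4850·80) / 0.7030 = 295.80 / 0.7030 ≈ 420.77
  x_3 = (0.0900·160 + 0.2000·185 + 0.8000·80) / 0.7030 = 115.40 / 0.7030 ≈ 164.15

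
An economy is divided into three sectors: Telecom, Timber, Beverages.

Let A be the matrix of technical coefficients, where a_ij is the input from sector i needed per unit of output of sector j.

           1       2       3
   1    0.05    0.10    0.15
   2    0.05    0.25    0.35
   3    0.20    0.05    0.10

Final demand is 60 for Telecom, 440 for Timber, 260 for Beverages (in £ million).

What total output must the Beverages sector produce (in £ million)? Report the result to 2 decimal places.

I − A =
  [   0.95    -0.10    -0.15]
  [  -0.05     0.75    -0.35]
  [  -0.20    -0.05     0.90]
Cofactors of I−A, C_ij = (−1)^(i+j)·(minor ij) (rows/columns in the sector order above):
  C_11 = (0.75)(0.90) − (-0.35)(-0.05) = 0.6575
  C_12 = −[(-0.05)(0.90) − (-0.35)(-0.20)] = 0.1150
  C_13 = (-0.05)(-0.05) − (0.75)(-0.20) = 0.1525
  C_21 = −[(-0.10)(0.90) − (-0.15)(-0.05)] = 0.0975
  C_22 = (0.95)(0.90) − (-0.15)(-0.20) = 0.8250
  C_23 = −[(0.95)(-0.05) − (-0.10)(-0.20)] = 0.0675
  C_31 = (-0.10)(-0.35) − (-0.15)(0.75) = 0.1475
  C_32 = −[(0.95)(-0.35) − (-0.15)(-0.05)] = 0.3400
  C_33 = (0.95)(0.75) − (-0.10)(-0.05) = 0.7075
det(I−A) = Σ_j (I−A)_1j·C_1j = (0.95)(0.6575) + (-0.10)(0.1150) + (-0.15)(0.1525) = 0.59025
adj(I−A) = Cᵀ =
  [ 0.6575   0.0975   0.1475]
  [ 0.1150   0.8250   0.3400]
  [ 0.1525   0.0675   0.7075]
(I − A)⁻¹ = adj(I−A) / det(I−A) ≈
  [   1.1139     0.1652     0.2499]
  [   0.1948     1.3977     0.5760]
  [   0.2584     0.1144     1.1986]
x = (I − A)⁻¹ d = adj(I−A)·d / det(I−A), with det(I−A) = 0.59025:
  x_1 = (0.6575·60 + 0.0975·440 + 0.1475·260) / 0.59025 = 120.70 / 0.59025 ≈ 204.49
  x_2 = (0.1150·60 + 0.8250·440 + 0.3400·260) / 0.59025 = 458.30 / 0.59025 ≈ 776.45
  x_3 = (0.1525·60 + 0.0675·440 + 0.7075·260) / 0.59025 = 222.80 / 0.59025 ≈ 377.47

x_3 = 377.47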